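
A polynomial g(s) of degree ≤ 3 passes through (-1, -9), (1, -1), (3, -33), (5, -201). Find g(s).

g(s) = -2s^3 + s^2 + 6s - 6

Write g(s) = as^3 + bs^2 + cs + d. Substituting each data point gives a linear system:
  -a + b - c + d = -9
  a + b + c + d = -1
  27a + 9b + 3c + d = -33
  125a + 25b + 5c + d = -201
Solving the system yields a = -2, b = 1, c = 6, d = -6.
So g(s) = -2s³ + s² + 6s - 6.
Check: g(-1) = -9. ✓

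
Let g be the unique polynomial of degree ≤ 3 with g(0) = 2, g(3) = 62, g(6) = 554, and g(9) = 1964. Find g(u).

g(u) = 3u^3 - 3u^2 + 2u + 2

Using the Lagrange interpolation formula with nodes 0, 3, 6, 9:
  L_0(u) = (u - 3)(u - 6)(u - 9) / -162
  L_1(u) = u(u - 6)(u - 9) / 54
  L_2(u) = u(u - 3)(u - 9) / -54
  L_3(u) = u(u - 3)(u - 6) / 162
Then g(u) = 2·L_0(u) + 62·L_1(u) + 554·L_2(u) + 1964·L_3(u).
Expanding and collecting terms gives g(u) = 3u^3 - 3u^2 + 2u + 2.
Check: g(3) = 62. ✓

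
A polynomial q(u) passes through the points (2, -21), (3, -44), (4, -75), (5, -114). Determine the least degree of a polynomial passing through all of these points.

2

Forward differences of the values at u = 2, 3, 4, 5:
  q  : -21  -44  -75  -114
  Δ  : -23  -31  -39
  Δ^2: -8  -8
  Δ^3: 0
The second differences are constant (-8) and nonzero, while all higher differences vanish, so the minimal degree is 2.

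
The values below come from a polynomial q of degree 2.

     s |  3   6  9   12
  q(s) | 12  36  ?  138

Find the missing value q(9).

The 3 known points determine the degree-2 polynomial uniquely.
Write q(s) = as^2 + bs + c. Substituting each data point gives a linear system:
  9a + 3b + c = 12
  36a + 6b + c = 36
  144a + 12b + c = 138
Solving the system yields a = 1, b = -1, c = 6.
So q(s) = s^2 - s + 6.
Then q(9) = 78.

78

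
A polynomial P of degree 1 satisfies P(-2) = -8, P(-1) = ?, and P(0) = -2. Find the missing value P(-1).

-5

On equispaced nodes a degree-1 polynomial has vanishing second forward difference, so
  P(-2) - 2·P(-1) + P(0) = 0.
Substituting the known values and solving for P(-1):
  -2·P(-1) = 10
  P(-1) = -5.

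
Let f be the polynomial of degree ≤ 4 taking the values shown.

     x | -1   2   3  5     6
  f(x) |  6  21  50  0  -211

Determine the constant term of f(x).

Write f(x) = ax^4 + bx^3 + cx^2 + dx + e. Substituting each data point gives a linear system:
  a - b + c - d + e = 6
  16a + 8b + 4c + 2d + e = 21
  81a + 27b + 9c + 3d + e = 50
  625a + 125b + 25c + 5d + e = 0
  1296a + 216b + 36c + 6d + e = -211
Solving the system yields a = -1, b = 5, c = 1, d = -6, e = 5.
So f(x) = -x^4 + 5x^3 + x^2 - 6x + 5.
The constant term is 5.

5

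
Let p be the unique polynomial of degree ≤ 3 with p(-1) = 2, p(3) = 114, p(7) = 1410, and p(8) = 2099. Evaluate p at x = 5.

Using the Lagrange interpolation formula with nodes -1, 3, 7, 8:
  L_0(x) = (x - 3)(x - 7)(x - 8) / -288
  L_1(x) = (x + 1)(x - 7)(x - 8) / 80
  L_2(x) = (x + 1)(x - 3)(x - 8) / -32
  L_3(x) = (x + 1)(x - 3)(x - 7) / 45
Then p(x) = 2·L_0(x) + 114·L_1(x) + 1410·L_2(x) + 2099·L_3(x).
Expanding and collecting terms gives p(x) = 4x^3 + x^2 - 2x + 3.
Evaluating at x = 5: p(5) = 518.

518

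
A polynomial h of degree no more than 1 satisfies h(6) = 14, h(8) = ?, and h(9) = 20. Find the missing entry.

The 2 known points determine the degree-1 polynomial uniquely.
Write h(s) = as + b. Substituting each data point gives a linear system:
  6a + b = 14
  9a + b = 20
Solving the system yields a = 2, b = 2.
So h(s) = 2s + 2.
Then h(8) = 18.

18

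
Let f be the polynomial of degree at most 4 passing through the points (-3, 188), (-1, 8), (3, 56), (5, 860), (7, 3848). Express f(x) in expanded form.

Write f(x) = ax^4 + bx^3 + cx^2 + dx + e. Substituting each data point gives a linear system:
  81a - 27b + 9c - 3d + e = 188
  a - b + c - d + e = 8
  81a + 27b + 9c + 3d + e = 56
  625a + 125b + 25c + 5d + e = 860
  2401a + 343b + 49c + 7d + e = 3848
Solving the system yields a = 2, b = -2, c = -5, d = -4, e = 5.
So f(x) = 2x^4 - 2x^3 - 5x^2 - 4x + 5.
Check: f(-1) = 8. ✓

f(x) = 2x^4 - 2x^3 - 5x^2 - 4x + 5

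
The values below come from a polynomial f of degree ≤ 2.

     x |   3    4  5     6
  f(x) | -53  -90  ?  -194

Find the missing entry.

On equispaced nodes a degree-2 polynomial has vanishing third forward difference, so
  - f(3) + 3·f(4) - 3·f(5) + f(6) = 0.
Substituting the known values and solving for f(5):
  -3·f(5) = 411
  f(5) = -137.

-137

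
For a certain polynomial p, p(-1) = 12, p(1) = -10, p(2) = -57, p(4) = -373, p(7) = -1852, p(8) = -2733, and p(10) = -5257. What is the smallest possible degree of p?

Divided differences on the nodes -1, 1, 2, 4, 7, 8, 10:
  order 0: 12  -10  -57  -373  -1852  -2733  -5257
  order 1: -11  -47  -158  -493  -881  -1262
  order 2: -12  -37  -67  -97  -127
  order 3: -5  -5  -5  -5
  order 4: 0  0  0
  order 5: 0  0
  order 6: 0
The order-3 divided differences are all -5 (nonzero) and every higher order vanishes, so the data lies on a polynomial of degree exactly 3.

3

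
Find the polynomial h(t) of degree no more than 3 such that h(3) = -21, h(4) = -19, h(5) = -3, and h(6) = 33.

Using the Lagrange interpolation formula with nodes 3, 4, 5, 6:
  L_0(t) = (t - 4)(t - 5)(t - 6) / -6
  L_1(t) = (t - 3)(t - 5)(t - 6) / 2
  L_2(t) = (t - 3)(t - 4)(t - 6) / -2
  L_3(t) = (t - 3)(t - 4)(t - 5) / 6
Then h(t) = -21·L_0(t) - 19·L_1(t) - 3·L_2(t) + 33·L_3(t).
Expanding and collecting terms gives h(t) = t^3 - 5t^2 - 3.
Check: h(5) = -3. ✓

h(t) = t^3 - 5t^2 - 3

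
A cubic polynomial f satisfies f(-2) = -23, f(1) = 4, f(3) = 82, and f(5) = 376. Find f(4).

193

Write f(s) = as^3 + bs^2 + cs + d. Substituting each data point gives a linear system:
  -8a + 4b - 2c + d = -23
  a + b + c + d = 4
  27a + 9b + 3c + d = 82
  125a + 25b + 5c + d = 376
Solving the system yields a = 3, b = 0, c = 0, d = 1.
So f(s) = 3s^3 + 1.
Then f(4) = 193.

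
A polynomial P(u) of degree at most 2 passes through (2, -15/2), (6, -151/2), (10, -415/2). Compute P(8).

Write P(u) = au^2 + bu + c. Substituting each data point gives a linear system:
  4a + 2b + c = -15/2
  36a + 6b + c = -151/2
  100a + 10b + c = -415/2
Solving the system yields a = -2, b = -1, c = 5/2.
So P(u) = -2u^2 - u + 5/2.
Then P(8) = -267/2.

-267/2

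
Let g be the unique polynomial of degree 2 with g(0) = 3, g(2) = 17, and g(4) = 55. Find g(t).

Write g(t) = at^2 + bt + c. Substituting each data point gives a linear system:
  c = 3
  4a + 2b + c = 17
  16a + 4b + c = 55
Solving the system yields a = 3, b = 1, c = 3.
So g(t) = 3t^2 + t + 3.
Check: g(0) = 3. ✓

g(t) = 3t^2 + t + 3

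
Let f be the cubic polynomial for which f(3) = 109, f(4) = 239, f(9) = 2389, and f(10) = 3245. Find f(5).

445

Using the Lagrange interpolation formula with nodes 3, 4, 9, 10:
  L_0(x) = (x - 4)(x - 9)(x - 10) / -42
  L_1(x) = (x - 3)(x - 9)(x - 10) / 30
  L_2(x) = (x - 3)(x - 4)(x - 10) / -30
  L_3(x) = (x - 3)(x - 4)(x - 9) / 42
Then f(x) = 109·L_0(x) + 239·L_1(x) + 2389·L_2(x) + 3245·L_3(x).
Expanding and collecting terms gives f(x) = 3x³ + 2x² + 5x - 5.
Evaluating at x = 5: f(5) = 445.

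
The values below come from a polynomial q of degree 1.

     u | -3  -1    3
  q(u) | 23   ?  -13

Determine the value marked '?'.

11

The 2 known points determine the degree-1 polynomial uniquely.
Write q(u) = au + b. Substituting each data point gives a linear system:
  -3a + b = 23
  3a + b = -13
Solving the system yields a = -6, b = 5.
So q(u) = -6u + 5.
Then q(-1) = 11.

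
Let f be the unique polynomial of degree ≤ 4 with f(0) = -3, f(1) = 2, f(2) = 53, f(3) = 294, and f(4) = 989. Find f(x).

Write f(x) = ax^4 + bx^3 + cx^2 + dx + e. Substituting each data point gives a linear system:
  e = -3
  a + b + c + d + e = 2
  16a + 8b + 4c + 2d + e = 53
  81a + 27b + 9c + 3d + e = 294
  256a + 64b + 16c + 4d + e = 989
Solving the system yields a = 5, b = -6, c = 6, d = 0, e = -3.
So f(x) = 5x^4 - 6x^3 + 6x^2 - 3.
Check: f(2) = 53. ✓

f(x) = 5x^4 - 6x^3 + 6x^2 - 3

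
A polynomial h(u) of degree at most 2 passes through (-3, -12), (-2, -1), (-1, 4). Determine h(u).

Write h(u) = au^2 + bu + c. Substituting each data point gives a linear system:
  9a - 3b + c = -12
  4a - 2b + c = -1
  a - b + c = 4
Solving the system yields a = -3, b = -4, c = 3.
So h(u) = -3u^2 - 4u + 3.
Check: h(-2) = -1. ✓

h(u) = -3u^2 - 4u + 3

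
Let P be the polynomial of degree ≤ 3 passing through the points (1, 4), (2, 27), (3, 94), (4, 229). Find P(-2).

Forward differences of the values at u = 1, 2, 3, 4:
  P  : 4  27  94  229
  Δ  : 23  67  135
  Δ^2: 44  68
  Δ^3: 24
The third differences are constant, confirming degree 3.
Interpolating (Newton forward form) and evaluating at u = -2 gives P(-2) = -41.

-41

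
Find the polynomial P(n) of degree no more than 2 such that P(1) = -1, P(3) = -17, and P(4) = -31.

Write P(n) = an^2 + bn + c. Substituting each data point gives a linear system:
  a + b + c = -1
  9a + 3b + c = -17
  16a + 4b + c = -31
Solving the system yields a = -2, b = 0, c = 1.
So P(n) = -2n² + 1.
Check: P(3) = -17. ✓

P(n) = -2n^2 + 1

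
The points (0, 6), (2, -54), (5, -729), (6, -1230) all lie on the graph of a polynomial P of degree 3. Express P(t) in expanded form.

P(t) = -5t^3 - 4t^2 - 2t + 6

Using the Lagrange interpolation formula with nodes 0, 2, 5, 6:
  L_0(t) = (t - 2)(t - 5)(t - 6) / -60
  L_1(t) = t(t - 5)(t - 6) / 24
  L_2(t) = t(t - 2)(t - 6) / -15
  L_3(t) = t(t - 2)(t - 5) / 24
Then P(t) = 6·L_0(t) - 54·L_1(t) - 729·L_2(t) - 1230·L_3(t).
Expanding and collecting terms gives P(t) = -5t^3 - 4t^2 - 2t + 6.
Check: P(5) = -729. ✓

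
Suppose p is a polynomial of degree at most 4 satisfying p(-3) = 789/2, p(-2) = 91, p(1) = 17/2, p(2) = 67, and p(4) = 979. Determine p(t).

p(t) = 4t^4 - (3/2)t^3 + 3t^2 + 3

Write p(t) = at^4 + bt^3 + ct^2 + dt + e. Substituting each data point gives a linear system:
  81a - 27b + 9c - 3d + e = 789/2
  16a - 8b + 4c - 2d + e = 91
  a + b + c + d + e = 17/2
  16a + 8b + 4c + 2d + e = 67
  256a + 64b + 16c + 4d + e = 979
Solving the system yields a = 4, b = -3/2, c = 3, d = 0, e = 3.
So p(t) = 4t^4 - (3/2)t^3 + 3t^2 + 3.
Check: p(-3) = 789/2. ✓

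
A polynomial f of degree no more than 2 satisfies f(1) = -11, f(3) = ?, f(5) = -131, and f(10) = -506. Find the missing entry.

The 3 known points determine the degree-2 polynomial uniquely.
Write f(x) = ax^2 + bx + c. Substituting each data point gives a linear system:
  a + b + c = -11
  25a + 5b + c = -131
  100a + 10b + c = -506
Solving the system yields a = -5, b = 0, c = -6.
So f(x) = -5x² - 6.
Then f(3) = -51.

-51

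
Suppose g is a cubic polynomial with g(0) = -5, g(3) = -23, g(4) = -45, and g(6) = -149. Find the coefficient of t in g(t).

-6

Write g(t) = at^3 + bt^2 + ct + d. Substituting each data point gives a linear system:
  d = -5
  27a + 9b + 3c + d = -23
  64a + 16b + 4c + d = -45
  216a + 36b + 6c + d = -149
Solving the system yields a = -1, b = 3, c = -6, d = -5.
So g(t) = -t^3 + 3t^2 - 6t - 5.
The coefficient of t is -6.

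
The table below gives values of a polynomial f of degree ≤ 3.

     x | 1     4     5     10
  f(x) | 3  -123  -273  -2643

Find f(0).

Using the Lagrange interpolation formula with nodes 1, 4, 5, 10:
  L_0(x) = (x - 4)(x - 5)(x - 10) / -108
  L_1(x) = (x - 1)(x - 5)(x - 10) / 18
  L_2(x) = (x - 1)(x - 4)(x - 10) / -20
  L_3(x) = (x - 1)(x - 4)(x - 5) / 270
Then f(x) = 3·L_0(x) - 123·L_1(x) - 273·L_2(x) - 2643·L_3(x).
Expanding and collecting terms gives f(x) = -3x^3 + 3x^2 + 6x - 3.
Evaluating at x = 0: f(0) = -3.

-3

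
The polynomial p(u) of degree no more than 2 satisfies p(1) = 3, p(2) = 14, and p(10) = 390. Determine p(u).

p(u) = 4u^2 - u

Write p(u) = au^2 + bu + c. Substituting each data point gives a linear system:
  a + b + c = 3
  4a + 2b + c = 14
  100a + 10b + c = 390
Solving the system yields a = 4, b = -1, c = 0.
So p(u) = 4u^2 - u.
Check: p(10) = 390. ✓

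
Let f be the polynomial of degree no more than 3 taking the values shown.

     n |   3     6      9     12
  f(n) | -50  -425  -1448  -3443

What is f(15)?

Using the Lagrange interpolation formula with nodes 3, 6, 9, 12:
  L_0(n) = (n - 6)(n - 9)(n - 12) / -162
  L_1(n) = (n - 3)(n - 9)(n - 12) / 54
  L_2(n) = (n - 3)(n - 6)(n - 12) / -54
  L_3(n) = (n - 3)(n - 6)(n - 9) / 162
Then f(n) = -50·L_0(n) - 425·L_1(n) - 1448·L_2(n) - 3443·L_3(n).
Expanding and collecting terms gives f(n) = -2n^3 + n + 1.
Evaluating at n = 15: f(15) = -6734.

-6734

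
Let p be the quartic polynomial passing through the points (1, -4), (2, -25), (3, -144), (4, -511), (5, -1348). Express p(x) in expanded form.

p(x) = -3x^4 + 5x^3 - 4x^2 + x - 3

Write p(x) = ax^4 + bx^3 + cx^2 + dx + e. Substituting each data point gives a linear system:
  a + b + c + d + e = -4
  16a + 8b + 4c + 2d + e = -25
  81a + 27b + 9c + 3d + e = -144
  256a + 64b + 16c + 4d + e = -511
  625a + 125b + 25c + 5d + e = -1348
Solving the system yields a = -3, b = 5, c = -4, d = 1, e = -3.
So p(x) = -3x^4 + 5x^3 - 4x^2 + x - 3.
Check: p(4) = -511. ✓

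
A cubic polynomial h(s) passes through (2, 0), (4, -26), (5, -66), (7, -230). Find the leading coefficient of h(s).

Write h(s) = as^3 + bs^2 + cs + d. Substituting each data point gives a linear system:
  8a + 4b + 2c + d = 0
  64a + 16b + 4c + d = -26
  125a + 25b + 5c + d = -66
  343a + 49b + 7c + d = -230
Solving the system yields a = -1, b = 2, c = 3, d = -6.
So h(s) = -s^3 + 2s^2 + 3s - 6.
The leading coefficient is -1.

-1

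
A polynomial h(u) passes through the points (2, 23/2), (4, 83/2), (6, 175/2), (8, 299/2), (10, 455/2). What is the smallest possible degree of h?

Forward differences of the values at u = 2, 4, 6, 8, 10:
  h  : 23/2  83/2  175/2  299/2  455/2
  Δ  : 30  46  62  78
  Δ^2: 16  16  16
  Δ^3: 0  0
  Δ^4: 0
The second differences are constant (16) and nonzero, while all higher differences vanish, so the minimal degree is 2.

2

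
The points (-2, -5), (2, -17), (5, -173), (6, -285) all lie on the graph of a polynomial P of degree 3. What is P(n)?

Using the Lagrange interpolation formula with nodes -2, 2, 5, 6:
  L_0(n) = (n - 2)(n - 5)(n - 6) / -224
  L_1(n) = (n + 2)(n - 5)(n - 6) / 48
  L_2(n) = (n + 2)(n - 2)(n - 6) / -21
  L_3(n) = (n + 2)(n - 2)(n - 5) / 32
Then P(n) = -5·L_0(n) - 17·L_1(n) - 173·L_2(n) - 285·L_3(n).
Expanding and collecting terms gives P(n) = -n^3 - 2n^2 + n - 3.
Check: P(5) = -173. ✓

P(n) = -n^3 - 2n^2 + n - 3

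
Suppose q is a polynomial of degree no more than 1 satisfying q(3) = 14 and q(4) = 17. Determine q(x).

q(x) = 3x + 5

Write q(x) = ax + b. Substituting each data point gives a linear system:
  3a + b = 14
  4a + b = 17
Solving the system yields a = 3, b = 5.
So q(x) = 3x + 5.
Check: q(4) = 17. ✓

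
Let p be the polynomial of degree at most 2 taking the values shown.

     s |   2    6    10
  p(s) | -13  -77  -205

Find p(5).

-55

Write p(s) = as^2 + bs + c. Substituting each data point gives a linear system:
  4a + 2b + c = -13
  36a + 6b + c = -77
  100a + 10b + c = -205
Solving the system yields a = -2, b = 0, c = -5.
So p(s) = -2s^2 - 5.
Then p(5) = -55.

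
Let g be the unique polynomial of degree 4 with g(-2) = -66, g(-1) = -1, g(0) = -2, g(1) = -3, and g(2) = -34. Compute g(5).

Write g(u) = au^4 + bu^3 + cu^2 + du + e. Substituting each data point gives a linear system:
  16a - 8b + 4c - 2d + e = -66
  a - b + c - d + e = -1
  e = -2
  a + b + c + d + e = -3
  16a + 8b + 4c + 2d + e = -34
Solving the system yields a = -4, b = 3, c = 4, d = -4, e = -2.
So g(u) = -4u^4 + 3u^3 + 4u^2 - 4u - 2.
Then g(5) = -2047.

-2047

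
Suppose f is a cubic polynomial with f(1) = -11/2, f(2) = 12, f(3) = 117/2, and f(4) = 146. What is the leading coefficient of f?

2

Write f(x) = ax^3 + bx^2 + cx + d. Substituting each data point gives a linear system:
  a + b + c + d = -11/2
  8a + 4b + 2c + d = 12
  27a + 9b + 3c + d = 117/2
  64a + 16b + 4c + d = 146
Solving the system yields a = 2, b = 5/2, c = -4, d = -6.
So f(x) = 2x^3 + (5/2)x^2 - 4x - 6.
The leading coefficient is 2.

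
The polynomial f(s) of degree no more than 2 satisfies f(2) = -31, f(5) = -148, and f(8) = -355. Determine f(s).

Using the Lagrange interpolation formula with nodes 2, 5, 8:
  L_0(s) = (s - 5)(s - 8) / 18
  L_1(s) = (s - 2)(s - 8) / -9
  L_2(s) = (s - 2)(s - 5) / 18
Then f(s) = -31·L_0(s) - 148·L_1(s) - 355·L_2(s).
Expanding and collecting terms gives f(s) = -5s^2 - 4s - 3.
Check: f(5) = -148. ✓

f(s) = -5s^2 - 4s - 3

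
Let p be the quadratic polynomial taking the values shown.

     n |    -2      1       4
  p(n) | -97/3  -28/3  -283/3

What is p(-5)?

-490/3

Using the Lagrange interpolation formula with nodes -2, 1, 4:
  L_0(n) = (n - 1)(n - 4) / 18
  L_1(n) = (n + 2)(n - 4) / -9
  L_2(n) = (n + 2)(n - 1) / 18
Then p(n) = -97/3·L_0(n) - 28/3·L_1(n) - 283/3·L_2(n).
Expanding and collecting terms gives p(n) = -6n^2 + (5/3)n - 5.
Evaluating at n = -5: p(-5) = -490/3.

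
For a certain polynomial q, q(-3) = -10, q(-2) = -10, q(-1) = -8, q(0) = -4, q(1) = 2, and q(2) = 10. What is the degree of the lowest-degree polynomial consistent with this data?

2

Forward differences of the values at t = -3, -2, -1, 0, 1, 2:
  q  : -10  -10  -8  -4  2  10
  Δ  : 0  2  4  6  8
  Δ^2: 2  2  2  2
  Δ^3: 0  0  0
  Δ^4: 0  0
  Δ^5: 0
The second differences are constant (2) and nonzero, while all higher differences vanish, so the minimal degree is 2.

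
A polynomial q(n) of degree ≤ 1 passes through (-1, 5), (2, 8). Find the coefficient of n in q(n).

1

Write q(n) = an + b. Substituting each data point gives a linear system:
  -a + b = 5
  2a + b = 8
Solving the system yields a = 1, b = 6.
So q(n) = n + 6.
The leading coefficient is 1.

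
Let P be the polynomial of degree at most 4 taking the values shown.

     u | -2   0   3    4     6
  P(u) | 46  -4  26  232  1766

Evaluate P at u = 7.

3538

Using the Lagrange interpolation formula with nodes -2, 0, 3, 4, 6:
  L_0(u) = u(u - 3)(u - 4)(u - 6) / 480
  L_1(u) = (u + 2)(u - 3)(u - 4)(u - 6) / -144
  L_2(u) = (u + 2)u(u - 4)(u - 6) / 45
  L_3(u) = (u + 2)u(u - 3)(u - 6) / -48
  L_4(u) = (u + 2)u(u - 3)(u - 4) / 288
Then P(u) = 46·L_0(u) - 4·L_1(u) + 26·L_2(u) + 232·L_3(u) + 1766·L_4(u).
Expanding and collecting terms gives P(u) = 2u^4 - 3u^3 - 4u^2 - 5u - 4.
Evaluating at u = 7: P(7) = 3538.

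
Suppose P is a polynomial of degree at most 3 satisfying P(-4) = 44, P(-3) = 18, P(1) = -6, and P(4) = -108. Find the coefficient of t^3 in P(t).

-1

Write P(t) = at^3 + bt^2 + ct + d. Substituting each data point gives a linear system:
  -64a + 16b - 4c + d = 44
  -27a + 9b - 3c + d = 18
  a + b + c + d = -6
  64a + 16b + 4c + d = -108
Solving the system yields a = -1, b = -2, c = -3, d = 0.
So P(t) = -t³ - 2t² - 3t.
The leading coefficient is -1.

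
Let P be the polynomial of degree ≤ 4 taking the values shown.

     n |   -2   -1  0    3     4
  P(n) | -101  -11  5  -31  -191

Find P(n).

Using the Lagrange interpolation formula with nodes -2, -1, 0, 3, 4:
  L_0(n) = (n + 1)n(n - 3)(n - 4) / 60
  L_1(n) = (n + 2)n(n - 3)(n - 4) / -20
  L_2(n) = (n + 2)(n + 1)(n - 3)(n - 4) / 24
  L_3(n) = (n + 2)(n + 1)n(n - 4) / -60
  L_4(n) = (n + 2)(n + 1)n(n - 3) / 120
Then P(n) = -101·L_0(n) - 11·L_1(n) + 5·L_2(n) - 31·L_3(n) - 191·L_4(n).
Expanding and collecting terms gives P(n) = -2n^4 + 6n^3 - 5n^2 + 3n + 5.
Check: P(-1) = -11. ✓

P(n) = -2n^4 + 6n^3 - 5n^2 + 3n + 5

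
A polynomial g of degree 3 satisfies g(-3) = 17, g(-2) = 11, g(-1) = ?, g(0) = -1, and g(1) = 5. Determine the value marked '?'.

3

On equispaced nodes a degree-3 polynomial has vanishing fourth forward difference, so
  g(-3) - 4·g(-2) + 6·g(-1) - 4·g(0) + g(1) = 0.
Substituting the known values and solving for g(-1):
  6·g(-1) = 18
  g(-1) = 3.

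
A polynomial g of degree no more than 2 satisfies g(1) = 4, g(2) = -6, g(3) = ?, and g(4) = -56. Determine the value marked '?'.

On equispaced nodes a degree-2 polynomial has vanishing third forward difference, so
  - g(1) + 3·g(2) - 3·g(3) + g(4) = 0.
Substituting the known values and solving for g(3):
  -3·g(3) = 78
  g(3) = -26.

-26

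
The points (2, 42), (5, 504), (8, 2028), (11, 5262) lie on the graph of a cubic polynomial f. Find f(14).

10854

Using the Lagrange interpolation formula with nodes 2, 5, 8, 11:
  L_0(s) = (s - 5)(s - 8)(s - 11) / -162
  L_1(s) = (s - 2)(s - 8)(s - 11) / 54
  L_2(s) = (s - 2)(s - 5)(s - 11) / -54
  L_3(s) = (s - 2)(s - 5)(s - 8) / 162
Then f(s) = 42·L_0(s) + 504·L_1(s) + 2028·L_2(s) + 5262·L_3(s).
Expanding and collecting terms gives f(s) = 4s³ - s² + 5s + 4.
Evaluating at s = 14: f(14) = 10854.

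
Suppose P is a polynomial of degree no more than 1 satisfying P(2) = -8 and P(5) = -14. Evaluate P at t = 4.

Write P(t) = at + b. Substituting each data point gives a linear system:
  2a + b = -8
  5a + b = -14
Solving the system yields a = -2, b = -4.
So P(t) = -2t - 4.
Then P(4) = -12.

-12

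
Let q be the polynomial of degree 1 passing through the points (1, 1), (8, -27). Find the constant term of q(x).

5

Write q(x) = ax + b. Substituting each data point gives a linear system:
  a + b = 1
  8a + b = -27
Solving the system yields a = -4, b = 5.
So q(x) = -4x + 5.
The constant term is 5.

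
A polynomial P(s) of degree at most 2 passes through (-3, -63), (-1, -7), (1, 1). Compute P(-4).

-109

Forward differences of the values at s = -3, -1, 1:
  P  : -63  -7  1
  Δ  : 56  8
  Δ^2: -48
The second differences are constant, confirming degree 2.
Interpolating (Newton forward form) and evaluating at s = -4 gives P(-4) = -109.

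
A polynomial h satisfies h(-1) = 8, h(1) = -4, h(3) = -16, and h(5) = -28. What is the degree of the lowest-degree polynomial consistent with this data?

1

Forward differences of the values at u = -1, 1, 3, 5:
  h  : 8  -4  -16  -28
  Δ  : -12  -12  -12
  Δ^2: 0  0
  Δ^3: 0
The first differences are constant (-12) and nonzero, while all higher differences vanish, so the minimal degree is 1.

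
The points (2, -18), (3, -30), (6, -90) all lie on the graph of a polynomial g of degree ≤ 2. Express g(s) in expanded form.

g(s) = -2s^2 - 2s - 6

Using the Lagrange interpolation formula with nodes 2, 3, 6:
  L_0(s) = (s - 3)(s - 6) / 4
  L_1(s) = (s - 2)(s - 6) / -3
  L_2(s) = (s - 2)(s - 3) / 12
Then g(s) = -18·L_0(s) - 30·L_1(s) - 90·L_2(s).
Expanding and collecting terms gives g(s) = -2s^2 - 2s - 6.
Check: g(3) = -30. ✓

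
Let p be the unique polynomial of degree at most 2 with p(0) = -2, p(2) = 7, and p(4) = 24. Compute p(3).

29/2

Forward differences of the values at t = 0, 2, 4:
  p  : -2  7  24
  Δ  : 9  17
  Δ^2: 8
The second differences are constant, confirming degree 2.
Interpolating (Newton forward form) and evaluating at t = 3 gives p(3) = 29/2.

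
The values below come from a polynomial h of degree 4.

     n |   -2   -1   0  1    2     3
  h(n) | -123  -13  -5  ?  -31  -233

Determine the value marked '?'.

-3

On equispaced nodes a degree-4 polynomial has vanishing fifth forward difference, so
  - h(-2) + 5·h(-1) - 10·h(0) + 10·h(1) - 5·h(2) + h(3) = 0.
Substituting the known values and solving for h(1):
  10·h(1) = -30
  h(1) = -3.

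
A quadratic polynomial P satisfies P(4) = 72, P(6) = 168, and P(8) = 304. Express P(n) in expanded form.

P(n) = 5n^2 - 2n

Write P(n) = an^2 + bn + c. Substituting each data point gives a linear system:
  16a + 4b + c = 72
  36a + 6b + c = 168
  64a + 8b + c = 304
Solving the system yields a = 5, b = -2, c = 0.
So P(n) = 5n^2 - 2n.
Check: P(8) = 304. ✓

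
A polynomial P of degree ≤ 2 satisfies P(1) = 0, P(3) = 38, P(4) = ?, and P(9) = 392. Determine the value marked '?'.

72

The 3 known points determine the degree-2 polynomial uniquely.
Write P(u) = au^2 + bu + c. Substituting each data point gives a linear system:
  a + b + c = 0
  9a + 3b + c = 38
  81a + 9b + c = 392
Solving the system yields a = 5, b = -1, c = -4.
So P(u) = 5u² - u - 4.
Then P(4) = 72.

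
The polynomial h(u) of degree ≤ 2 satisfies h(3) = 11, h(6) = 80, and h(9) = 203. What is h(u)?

h(u) = 3u^2 - 4u - 4

Using the Lagrange interpolation formula with nodes 3, 6, 9:
  L_0(u) = (u - 6)(u - 9) / 18
  L_1(u) = (u - 3)(u - 9) / -9
  L_2(u) = (u - 3)(u - 6) / 18
Then h(u) = 11·L_0(u) + 80·L_1(u) + 203·L_2(u).
Expanding and collecting terms gives h(u) = 3u^2 - 4u - 4.
Check: h(6) = 80. ✓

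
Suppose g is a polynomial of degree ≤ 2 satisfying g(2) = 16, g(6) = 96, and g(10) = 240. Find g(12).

336

Using the Lagrange interpolation formula with nodes 2, 6, 10:
  L_0(u) = (u - 6)(u - 10) / 32
  L_1(u) = (u - 2)(u - 10) / -16
  L_2(u) = (u - 2)(u - 6) / 32
Then g(u) = 16·L_0(u) + 96·L_1(u) + 240·L_2(u).
Expanding and collecting terms gives g(u) = 2u^2 + 4u.
Evaluating at u = 12: g(12) = 336.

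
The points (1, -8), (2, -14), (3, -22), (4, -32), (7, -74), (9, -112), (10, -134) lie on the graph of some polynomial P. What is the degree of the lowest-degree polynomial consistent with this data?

2

Divided differences on the nodes 1, 2, 3, 4, 7, 9, 10:
  order 0: -8  -14  -22  -32  -74  -112  -134
  order 1: -6  -8  -10  -14  -19  -22
  order 2: -1  -1  -1  -1  -1
  order 3: 0  0  0  0
  order 4: 0  0  0
  order 5: 0  0
  order 6: 0
The order-2 divided differences are all -1 (nonzero) and every higher order vanishes, so the data lies on a polynomial of degree exactly 2.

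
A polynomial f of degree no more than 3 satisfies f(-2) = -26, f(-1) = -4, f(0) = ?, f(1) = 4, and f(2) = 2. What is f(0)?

4

The 4 known points determine the degree-3 polynomial uniquely.
Write f(s) = as^3 + bs^2 + cs + d. Substituting each data point gives a linear system:
  -8a + 4b - 2c + d = -26
  -a + b - c + d = -4
  a + b + c + d = 4
  8a + 4b + 2c + d = 2
Solving the system yields a = 1, b = -4, c = 3, d = 4.
So f(s) = s³ - 4s² + 3s + 4.
Then f(0) = 4.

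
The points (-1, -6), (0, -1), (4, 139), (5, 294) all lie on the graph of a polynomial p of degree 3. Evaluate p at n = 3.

50

Write p(n) = an^3 + bn^2 + cn + d. Substituting each data point gives a linear system:
  -a + b - c + d = -6
  d = -1
  64a + 16b + 4c + d = 139
  125a + 25b + 5c + d = 294
Solving the system yields a = 3, b = -3, c = -1, d = -1.
So p(n) = 3n^3 - 3n^2 - n - 1.
Then p(3) = 50.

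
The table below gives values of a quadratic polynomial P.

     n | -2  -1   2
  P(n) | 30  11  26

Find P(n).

Using the Lagrange interpolation formula with nodes -2, -1, 2:
  L_0(n) = (n + 1)(n - 2) / 4
  L_1(n) = (n + 2)(n - 2) / -3
  L_2(n) = (n + 2)(n + 1) / 12
Then P(n) = 30·L_0(n) + 11·L_1(n) + 26·L_2(n).
Expanding and collecting terms gives P(n) = 6n^2 - n + 4.
Check: P(2) = 26. ✓

P(n) = 6n^2 - n + 4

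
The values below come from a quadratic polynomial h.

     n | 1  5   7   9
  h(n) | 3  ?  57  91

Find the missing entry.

31

The 3 known points determine the degree-2 polynomial uniquely.
Write h(n) = an^2 + bn + c. Substituting each data point gives a linear system:
  a + b + c = 3
  49a + 7b + c = 57
  81a + 9b + c = 91
Solving the system yields a = 1, b = 1, c = 1.
So h(n) = n^2 + n + 1.
Then h(5) = 31.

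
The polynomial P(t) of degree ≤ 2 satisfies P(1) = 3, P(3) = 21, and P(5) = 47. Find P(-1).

-7

Using the Lagrange interpolation formula with nodes 1, 3, 5:
  L_0(t) = (t - 3)(t - 5) / 8
  L_1(t) = (t - 1)(t - 5) / -4
  L_2(t) = (t - 1)(t - 3) / 8
Then P(t) = 3·L_0(t) + 21·L_1(t) + 47·L_2(t).
Expanding and collecting terms gives P(t) = t² + 5t - 3.
Evaluating at t = -1: P(-1) = -7.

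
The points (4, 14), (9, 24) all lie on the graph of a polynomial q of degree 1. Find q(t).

Using the Lagrange interpolation formula with nodes 4, 9:
  L_0(t) = (t - 9) / -5
  L_1(t) = (t - 4) / 5
Then q(t) = 14·L_0(t) + 24·L_1(t).
Expanding and collecting terms gives q(t) = 2t + 6.
Check: q(4) = 14. ✓

q(t) = 2t + 6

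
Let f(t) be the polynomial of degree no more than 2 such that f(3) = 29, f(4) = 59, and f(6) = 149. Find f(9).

359

Using the Lagrange interpolation formula with nodes 3, 4, 6:
  L_0(t) = (t - 4)(t - 6) / 3
  L_1(t) = (t - 3)(t - 6) / -2
  L_2(t) = (t - 3)(t - 4) / 6
Then f(t) = 29·L_0(t) + 59·L_1(t) + 149·L_2(t).
Expanding and collecting terms gives f(t) = 5t^2 - 5t - 1.
Evaluating at t = 9: f(9) = 359.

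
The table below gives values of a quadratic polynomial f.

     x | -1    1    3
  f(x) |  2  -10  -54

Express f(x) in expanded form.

f(x) = -4x^2 - 6x

Using the Lagrange interpolation formula with nodes -1, 1, 3:
  L_0(x) = (x - 1)(x - 3) / 8
  L_1(x) = (x + 1)(x - 3) / -4
  L_2(x) = (x + 1)(x - 1) / 8
Then f(x) = 2·L_0(x) - 10·L_1(x) - 54·L_2(x).
Expanding and collecting terms gives f(x) = -4x² - 6x.
Check: f(3) = -54. ✓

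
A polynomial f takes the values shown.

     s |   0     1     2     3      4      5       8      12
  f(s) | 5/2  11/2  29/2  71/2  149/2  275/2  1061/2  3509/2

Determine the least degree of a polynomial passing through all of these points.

Divided differences on the nodes 0, 1, 2, 3, 4, 5, 8, 12:
  order 0: 5/2  11/2  29/2  71/2  149/2  275/2  1061/2  3509/2
  order 1: 3  9  21  39  63  131  306
  order 2: 3  6  9  12  17  25
  order 3: 1  1  1  1  1
  order 4: 0  0  0  0
  order 5: 0  0  0
  order 6: 0  0
  order 7: 0
The order-3 divided differences are all 1 (nonzero) and every higher order vanishes, so the data lies on a polynomial of degree exactly 3.

3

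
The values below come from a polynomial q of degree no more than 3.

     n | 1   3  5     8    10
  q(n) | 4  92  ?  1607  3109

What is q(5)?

The 4 known points determine the degree-3 polynomial uniquely.
Write q(n) = an^3 + bn^2 + cn + d. Substituting each data point gives a linear system:
  a + b + c + d = 4
  27a + 9b + 3c + d = 92
  512a + 64b + 8c + d = 1607
  1000a + 100b + 10c + d = 3109
Solving the system yields a = 3, b = 1, c = 1, d = -1.
So q(n) = 3n^3 + n^2 + n - 1.
Then q(5) = 404.

404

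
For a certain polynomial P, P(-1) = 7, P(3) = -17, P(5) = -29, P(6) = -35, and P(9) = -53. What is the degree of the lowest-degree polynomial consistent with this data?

Divided differences on the nodes -1, 3, 5, 6, 9:
  order 0: 7  -17  -29  -35  -53
  order 1: -6  -6  -6  -6
  order 2: 0  0  0
  order 3: 0  0
  order 4: 0
The order-1 divided differences are all -6 (nonzero) and every higher order vanishes, so the data lies on a polynomial of degree exactly 1.

1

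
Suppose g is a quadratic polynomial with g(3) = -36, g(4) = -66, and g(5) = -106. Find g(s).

Write g(s) = as^2 + bs + c. Substituting each data point gives a linear system:
  9a + 3b + c = -36
  16a + 4b + c = -66
  25a + 5b + c = -106
Solving the system yields a = -5, b = 5, c = -6.
So g(s) = -5s^2 + 5s - 6.
Check: g(4) = -66. ✓

g(s) = -5s^2 + 5s - 6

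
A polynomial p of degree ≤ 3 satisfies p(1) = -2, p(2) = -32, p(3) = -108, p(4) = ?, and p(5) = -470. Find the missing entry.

-248

The 4 known points determine the degree-3 polynomial uniquely.
Write p(x) = ax^3 + bx^2 + cx + d. Substituting each data point gives a linear system:
  a + b + c + d = -2
  8a + 4b + 2c + d = -32
  27a + 9b + 3c + d = -108
  125a + 25b + 5c + d = -470
Solving the system yields a = -3, b = -5, c = 6, d = 0.
So p(x) = -3x³ - 5x² + 6x.
Then p(4) = -248.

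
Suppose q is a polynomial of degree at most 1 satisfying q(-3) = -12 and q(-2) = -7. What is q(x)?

q(x) = 5x + 3

Write q(x) = ax + b. Substituting each data point gives a linear system:
  -3a + b = -12
  -2a + b = -7
Solving the system yields a = 5, b = 3.
So q(x) = 5x + 3.
Check: q(-3) = -12. ✓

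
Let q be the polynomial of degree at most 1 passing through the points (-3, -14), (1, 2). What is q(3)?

Write q(x) = ax + b. Substituting each data point gives a linear system:
  -3a + b = -14
  a + b = 2
Solving the system yields a = 4, b = -2.
So q(x) = 4x - 2.
Then q(3) = 10.

10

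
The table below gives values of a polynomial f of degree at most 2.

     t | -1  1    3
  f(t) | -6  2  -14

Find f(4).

Forward differences of the values at t = -1, 1, 3:
  f  : -6  2  -14
  Δ  : 8  -16
  Δ^2: -24
The second differences are constant, confirming degree 2.
Interpolating (Newton forward form) and evaluating at t = 4 gives f(4) = -31.

-31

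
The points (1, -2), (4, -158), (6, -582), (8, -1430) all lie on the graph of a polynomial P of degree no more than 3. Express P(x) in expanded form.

P(x) = -3x^3 + x^2 + 6x - 6

Using the Lagrange interpolation formula with nodes 1, 4, 6, 8:
  L_0(x) = (x - 4)(x - 6)(x - 8) / -105
  L_1(x) = (x - 1)(x - 6)(x - 8) / 24
  L_2(x) = (x - 1)(x - 4)(x - 8) / -20
  L_3(x) = (x - 1)(x - 4)(x - 6) / 56
Then P(x) = -2·L_0(x) - 158·L_1(x) - 582·L_2(x) - 1430·L_3(x).
Expanding and collecting terms gives P(x) = -3x³ + x² + 6x - 6.
Check: P(6) = -582. ✓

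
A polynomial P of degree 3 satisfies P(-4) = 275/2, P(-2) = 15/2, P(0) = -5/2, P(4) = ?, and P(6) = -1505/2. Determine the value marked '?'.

The 4 known points determine the degree-3 polynomial uniquely.
Write P(t) = at^3 + bt^2 + ct + d. Substituting each data point gives a linear system:
  -64a + 16b - 4c + d = 275/2
  -8a + 4b - 2c + d = 15/2
  d = -5/2
  216a + 36b + 6c + d = -1505/2
Solving the system yields a = -3, b = -3, c = 1, d = -5/2.
So P(t) = -3t^3 - 3t^2 + t - 5/2.
Then P(4) = -477/2.

-477/2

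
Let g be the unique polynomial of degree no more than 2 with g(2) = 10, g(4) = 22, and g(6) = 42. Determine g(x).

Using the Lagrange interpolation formula with nodes 2, 4, 6:
  L_0(x) = (x - 4)(x - 6) / 8
  L_1(x) = (x - 2)(x - 6) / -4
  L_2(x) = (x - 2)(x - 4) / 8
Then g(x) = 10·L_0(x) + 22·L_1(x) + 42·L_2(x).
Expanding and collecting terms gives g(x) = x^2 + 6.
Check: g(4) = 22. ✓

g(x) = x^2 + 6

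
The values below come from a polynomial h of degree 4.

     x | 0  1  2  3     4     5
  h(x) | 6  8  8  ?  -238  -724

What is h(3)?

-42

On equispaced nodes a degree-4 polynomial has vanishing fifth forward difference, so
  - h(0) + 5·h(1) - 10·h(2) + 10·h(3) - 5·h(4) + h(5) = 0.
Substituting the known values and solving for h(3):
  10·h(3) = -420
  h(3) = -42.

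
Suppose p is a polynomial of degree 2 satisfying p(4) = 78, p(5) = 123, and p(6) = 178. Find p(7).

Using the Lagrange interpolation formula with nodes 4, 5, 6:
  L_0(x) = (x - 5)(x - 6) / 2
  L_1(x) = (x - 4)(x - 6) / -1
  L_2(x) = (x - 4)(x - 5) / 2
Then p(x) = 78·L_0(x) + 123·L_1(x) + 178·L_2(x).
Expanding and collecting terms gives p(x) = 5x^2 - 2.
Evaluating at x = 7: p(7) = 243.

243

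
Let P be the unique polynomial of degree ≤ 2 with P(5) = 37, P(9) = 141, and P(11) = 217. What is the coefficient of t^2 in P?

2

Write P(t) = at^2 + bt + c. Substituting each data point gives a linear system:
  25a + 5b + c = 37
  81a + 9b + c = 141
  121a + 11b + c = 217
Solving the system yields a = 2, b = -2, c = -3.
So P(t) = 2t² - 2t - 3.
The leading coefficient is 2.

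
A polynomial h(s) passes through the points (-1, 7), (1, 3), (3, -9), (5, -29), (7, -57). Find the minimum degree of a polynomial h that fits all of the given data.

Forward differences of the values at s = -1, 1, 3, 5, 7:
  h  : 7  3  -9  -29  -57
  Δ  : -4  -12  -20  -28
  Δ^2: -8  -8  -8
  Δ^3: 0  0
  Δ^4: 0
The second differences are constant (-8) and nonzero, while all higher differences vanish, so the minimal degree is 2.

2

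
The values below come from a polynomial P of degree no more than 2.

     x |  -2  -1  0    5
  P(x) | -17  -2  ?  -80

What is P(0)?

5

The 3 known points determine the degree-2 polynomial uniquely.
Write P(x) = ax^2 + bx + c. Substituting each data point gives a linear system:
  4a - 2b + c = -17
  a - b + c = -2
  25a + 5b + c = -80
Solving the system yields a = -4, b = 3, c = 5.
So P(x) = -4x^2 + 3x + 5.
Then P(0) = 5.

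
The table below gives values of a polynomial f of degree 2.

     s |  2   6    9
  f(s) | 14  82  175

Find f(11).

257

Using the Lagrange interpolation formula with nodes 2, 6, 9:
  L_0(s) = (s - 6)(s - 9) / 28
  L_1(s) = (s - 2)(s - 9) / -12
  L_2(s) = (s - 2)(s - 6) / 21
Then f(s) = 14·L_0(s) + 82·L_1(s) + 175·L_2(s).
Expanding and collecting terms gives f(s) = 2s^2 + s + 4.
Evaluating at s = 11: f(11) = 257.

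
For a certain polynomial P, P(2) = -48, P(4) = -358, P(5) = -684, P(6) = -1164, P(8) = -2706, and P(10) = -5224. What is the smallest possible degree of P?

Divided differences on the nodes 2, 4, 5, 6, 8, 10:
  order 0: -48  -358  -684  -1164  -2706  -5224
  order 1: -155  -326  -480  -771  -1259
  order 2: -57  -77  -97  -122
  order 3: -5  -5  -5
  order 4: 0  0
  order 5: 0
The order-3 divided differences are all -5 (nonzero) and every higher order vanishes, so the data lies on a polynomial of degree exactly 3.

3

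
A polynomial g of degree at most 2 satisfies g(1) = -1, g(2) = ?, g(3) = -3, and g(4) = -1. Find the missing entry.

The 3 known points determine the degree-2 polynomial uniquely.
Write g(t) = at^2 + bt + c. Substituting each data point gives a linear system:
  a + b + c = -1
  9a + 3b + c = -3
  16a + 4b + c = -1
Solving the system yields a = 1, b = -5, c = 3.
So g(t) = t^2 - 5t + 3.
Then g(2) = -3.

-3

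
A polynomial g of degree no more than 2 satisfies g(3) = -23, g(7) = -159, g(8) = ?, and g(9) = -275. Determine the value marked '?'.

The 3 known points determine the degree-2 polynomial uniquely.
Write g(n) = an^2 + bn + c. Substituting each data point gives a linear system:
  9a + 3b + c = -23
  49a + 7b + c = -159
  81a + 9b + c = -275
Solving the system yields a = -4, b = 6, c = -5.
So g(n) = -4n² + 6n - 5.
Then g(8) = -213.

-213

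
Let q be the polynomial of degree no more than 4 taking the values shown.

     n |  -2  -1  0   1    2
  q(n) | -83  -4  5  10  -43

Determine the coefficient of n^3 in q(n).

Write q(n) = an^4 + bn^3 + cn^2 + dn + e. Substituting each data point gives a linear system:
  16a - 8b + 4c - 2d + e = -83
  a - b + c - d + e = -4
  e = 5
  a + b + c + d + e = 10
  16a + 8b + 4c + 2d + e = -43
Solving the system yields a = -5, b = 1, c = 3, d = 6, e = 5.
So q(n) = -5n^4 + n^3 + 3n^2 + 6n + 5.
The coefficient of n^3 is 1.

1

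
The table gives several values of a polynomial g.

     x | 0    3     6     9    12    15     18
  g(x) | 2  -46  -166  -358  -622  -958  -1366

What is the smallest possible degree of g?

Forward differences of the values at x = 0, 3, 6, 9, 12, 15, 18:
  g  : 2  -46  -166  -358  -622  -958  -1366
  Δ  : -48  -120  -192  -264  -336  -408
  Δ^2: -72  -72  -72  -72  -72
  Δ^3: 0  0  0  0
  Δ^4: 0  0  0
  Δ^5: 0  0
  Δ^6: 0
The second differences are constant (-72) and nonzero, while all higher differences vanish, so the minimal degree is 2.

2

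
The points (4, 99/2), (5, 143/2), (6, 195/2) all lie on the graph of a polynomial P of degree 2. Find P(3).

63/2

Using the Lagrange interpolation formula with nodes 4, 5, 6:
  L_0(x) = (x - 5)(x - 6) / 2
  L_1(x) = (x - 4)(x - 6) / -1
  L_2(x) = (x - 4)(x - 5) / 2
Then P(x) = 99/2·L_0(x) + 143/2·L_1(x) + 195/2·L_2(x).
Expanding and collecting terms gives P(x) = 2x² + 4x + 3/2.
Evaluating at x = 3: P(3) = 63/2.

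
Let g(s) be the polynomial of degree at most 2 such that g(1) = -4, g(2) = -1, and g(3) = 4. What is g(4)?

Forward differences of the values at s = 1, 2, 3:
  g  : -4  -1  4
  Δ  : 3  5
  Δ^2: 2
The second differences are constant, confirming degree 2.
Interpolating (Newton forward form) and evaluating at s = 4 gives g(4) = 11.

11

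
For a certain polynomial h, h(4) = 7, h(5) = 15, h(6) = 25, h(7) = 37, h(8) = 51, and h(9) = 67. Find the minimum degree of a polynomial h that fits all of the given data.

Forward differences of the values at n = 4, 5, 6, 7, 8, 9:
  h  : 7  15  25  37  51  67
  Δ  : 8  10  12  14  16
  Δ^2: 2  2  2  2
  Δ^3: 0  0  0
  Δ^4: 0  0
  Δ^5: 0
The second differences are constant (2) and nonzero, while all higher differences vanish, so the minimal degree is 2.

2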